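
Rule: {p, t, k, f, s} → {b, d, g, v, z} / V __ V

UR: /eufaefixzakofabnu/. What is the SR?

/f/ is a voiceless obstruent between vowels /u/ and /a/, so it voices to [v].
/f/ is a voiceless obstruent between vowels /e/ and /i/, so it voices to [v].
/k/ is a voiceless obstruent between vowels /a/ and /o/, so it voices to [g].
/f/ is a voiceless obstruent between vowels /o/ and /a/, so it voices to [v].
Surface form: [euvaevixzagovabnu].

euvaevixzagovabnu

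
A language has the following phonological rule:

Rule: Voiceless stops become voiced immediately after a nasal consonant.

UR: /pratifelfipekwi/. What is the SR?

pratifelfipekwi

No segment of /pratifelfipekwi/ meets the structural description of the rule, so the form surfaces unchanged.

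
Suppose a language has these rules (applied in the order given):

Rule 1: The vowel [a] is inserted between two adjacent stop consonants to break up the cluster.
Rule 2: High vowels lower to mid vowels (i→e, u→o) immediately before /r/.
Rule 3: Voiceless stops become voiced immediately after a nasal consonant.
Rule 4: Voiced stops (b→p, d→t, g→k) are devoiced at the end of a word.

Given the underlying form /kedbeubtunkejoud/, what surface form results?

Rule 1 (stop-cluster a-epenthesis): /d/ and /b/ form a stop–stop cluster, so [a] is inserted between them. /b/ and /t/ form a stop–stop cluster, so [a] is inserted between them. /kedbeubtunkejoud/ → kedabeubatunkejoud.
Rule 2 (pre-rhotic lowering): no segment meets the environment; /kedabeubatunkejoud/ is unchanged.
Rule 3 (post-nasal voicing): /k/ is a voiceless stop immediately after the nasal /n/, so it voices to [g]. /kedabeubatunkejoud/ → kedabeubatungejoud.
Rule 4 (final devoicing): /d/ is a voiced stop in word-final position, so it devoices to [t]. /kedabeubatungejoud/ → kedabeubatungejout.

kedabeubatungejout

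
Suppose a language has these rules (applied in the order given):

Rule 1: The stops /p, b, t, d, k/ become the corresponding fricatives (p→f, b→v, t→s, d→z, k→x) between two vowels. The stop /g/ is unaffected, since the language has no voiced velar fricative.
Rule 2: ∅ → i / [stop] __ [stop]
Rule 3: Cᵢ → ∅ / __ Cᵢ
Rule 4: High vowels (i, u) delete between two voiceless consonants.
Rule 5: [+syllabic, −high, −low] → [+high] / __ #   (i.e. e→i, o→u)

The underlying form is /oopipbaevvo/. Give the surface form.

oofpibaevu

Rule 1 (intervocalic spirantization): /p/ is a stop between vowels /o/ and /i/, so it spirantizes to the fricative [f]. /oopipbaevvo/ → oofipbaevvo.
Rule 2 (stop-cluster i-epenthesis): /p/ and /b/ form a stop–stop cluster, so [i] is inserted between them. /oofipbaevvo/ → oofipibaevvo.
Rule 3 (degemination): /vv/ is a geminate; the first /v/ deletes. /oofipibaevvo/ → oofipibaevo.
Rule 4 (high vowel syncope): /i/ is a high vowel flanked by voiceless consonants /f/ and /p/, so it deletes. /oofipibaevo/ → oofpibaevo.
Rule 5 (final vowel raising): /o/ is a mid vowel in word-final position, so it raises to [u]. /oofpibaevo/ → oofpibaevu.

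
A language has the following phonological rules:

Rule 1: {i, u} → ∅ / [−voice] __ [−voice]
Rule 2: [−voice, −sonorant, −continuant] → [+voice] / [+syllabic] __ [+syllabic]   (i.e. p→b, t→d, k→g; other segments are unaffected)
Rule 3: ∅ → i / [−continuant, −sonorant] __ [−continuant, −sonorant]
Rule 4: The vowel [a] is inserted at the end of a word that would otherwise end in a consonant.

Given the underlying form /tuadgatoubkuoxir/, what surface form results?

Rule 1 (high vowel syncope): no segment meets the environment; /tuadgatoubkuoxir/ is unchanged.
Rule 2 (intervocalic voicing): /t/ is a voiceless stop between vowels /a/ and /o/, so it voices to [d]. /tuadgatoubkuoxir/ → tuadgadoubkuoxir.
Rule 3 (stop-cluster i-epenthesis): /d/ and /g/ form a stop–stop cluster, so [i] is inserted between them. /b/ and /k/ form a stop–stop cluster, so [i] is inserted between them. /tuadgadoubkuoxir/ → tuadigadoubikuoxir.
Rule 4 (final a-epenthesis): the form ends in the consonant /r/, so [a] is inserted word-finally. /tuadigadoubikuoxir/ → tuadigadoubikuoxira.

tuadigadoubikuoxira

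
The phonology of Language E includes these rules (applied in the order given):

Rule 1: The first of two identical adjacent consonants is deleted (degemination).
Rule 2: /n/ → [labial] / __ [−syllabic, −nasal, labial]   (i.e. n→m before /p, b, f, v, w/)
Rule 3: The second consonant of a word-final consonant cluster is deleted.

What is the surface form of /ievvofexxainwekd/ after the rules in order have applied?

ievofexaimwek

Rule 1 (degemination): /vv/ is a geminate; the first /v/ deletes. /xx/ is a geminate; the first /x/ deletes. /ievvofexxainwekd/ → ievofexainwekd.
Rule 2 (nasal place assimilation): /n/ precedes the labial consonant /w/, so it assimilates in place to [m]. /ievofexainwekd/ → ievofexaimwekd.
Rule 3 (final cluster simplification): /d/ is the second consonant of a word-final cluster /kd/, so it deletes. /ievofexaimwekd/ → ievofexaimwek.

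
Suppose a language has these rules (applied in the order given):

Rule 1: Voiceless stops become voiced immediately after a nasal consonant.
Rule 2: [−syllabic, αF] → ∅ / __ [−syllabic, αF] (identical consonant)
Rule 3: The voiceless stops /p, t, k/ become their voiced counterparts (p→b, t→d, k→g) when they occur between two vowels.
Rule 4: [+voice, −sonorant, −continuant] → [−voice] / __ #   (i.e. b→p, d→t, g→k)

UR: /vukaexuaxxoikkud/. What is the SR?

vugaexuaxoigut

Rule 1 (post-nasal voicing): no segment meets the environment; /vukaexuaxxoikkud/ is unchanged.
Rule 2 (degemination): /xx/ is a geminate; the first /x/ deletes. /kk/ is a geminate; the first /k/ deletes. /vukaexuaxxoikkud/ → vukaexuaxoikud.
Rule 3 (intervocalic voicing): /k/ is a voiceless stop between vowels /u/ and /a/, so it voices to [g]. /k/ is a voiceless stop between vowels /i/ and /u/, so it voices to [g]. /vukaexuaxoikud/ → vugaexuaxoigud.
Rule 4 (final devoicing): /d/ is a voiced stop in word-final position, so it devoices to [t]. /vugaexuaxoigud/ → vugaexuaxoigut.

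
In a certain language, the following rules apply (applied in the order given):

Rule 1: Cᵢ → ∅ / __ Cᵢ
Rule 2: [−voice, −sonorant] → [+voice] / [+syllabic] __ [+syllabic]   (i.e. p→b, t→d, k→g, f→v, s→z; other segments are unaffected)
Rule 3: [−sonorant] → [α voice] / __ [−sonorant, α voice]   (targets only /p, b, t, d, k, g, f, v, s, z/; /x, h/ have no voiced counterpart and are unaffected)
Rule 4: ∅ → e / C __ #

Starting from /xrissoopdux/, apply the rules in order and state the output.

Rule 1 (degemination): /ss/ is a geminate; the first /s/ deletes. /xrissoopdux/ → xrisoopdux.
Rule 2 (intervocalic voicing): /s/ is a voiceless obstruent between vowels /i/ and /o/, so it voices to [z]. /xrisoopdux/ → xrizoopdux.
Rule 3 (regressive voicing assimilation): /p/ precedes the voiced obstruent /d/, so it voices to [b] by assimilation. /xrizoopdux/ → xrizoobdux.
Rule 4 (final e-epenthesis): the form ends in the consonant /x/, so [e] is inserted word-finally. /xrizoobdux/ → xrizoobduxe.

xrizoobduxe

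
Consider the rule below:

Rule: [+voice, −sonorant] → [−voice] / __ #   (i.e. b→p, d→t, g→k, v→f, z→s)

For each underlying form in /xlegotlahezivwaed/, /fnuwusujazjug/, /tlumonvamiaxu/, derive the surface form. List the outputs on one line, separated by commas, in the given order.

/xlegotlahezivwaed/: /d/ is a voiced obstruent in word-final position, so it devoices to [t]. → [xlegotlahezivwaet].
/fnuwusujazjug/: /g/ is a voiced obstruent in word-final position, so it devoices to [k]. → [fnuwusujazjuk].
/tlumonvamiaxu/: the rule's environment is not met; surfaces unchanged as [tlumonvamiaxu].

xlegotlahezivwaet, fnuwusujazjuk, tlumonvamiaxu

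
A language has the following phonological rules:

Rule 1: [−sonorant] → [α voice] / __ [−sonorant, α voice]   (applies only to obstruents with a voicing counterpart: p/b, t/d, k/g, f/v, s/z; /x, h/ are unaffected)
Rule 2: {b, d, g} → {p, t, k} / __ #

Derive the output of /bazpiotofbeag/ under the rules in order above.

baspiotovbeak

Rule 1 (regressive voicing assimilation): /z/ precedes the voiceless obstruent /p/, so it devoices to [s] by assimilation. /f/ precedes the voiced obstruent /b/, so it voices to [v] by assimilation. /bazpiotofbeag/ → baspiotovbeag.
Rule 2 (final devoicing): /g/ is a voiced stop in word-final position, so it devoices to [k]. /baspiotovbeag/ → baspiotovbeak.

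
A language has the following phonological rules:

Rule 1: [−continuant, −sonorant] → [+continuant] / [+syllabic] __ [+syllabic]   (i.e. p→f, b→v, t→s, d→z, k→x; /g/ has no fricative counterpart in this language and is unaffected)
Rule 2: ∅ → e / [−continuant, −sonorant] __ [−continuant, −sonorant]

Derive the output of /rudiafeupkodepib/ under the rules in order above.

Rule 1 (intervocalic spirantization): /d/ is a stop between vowels /u/ and /i/, so it spirantizes to the fricative [z]. /d/ is a stop between vowels /o/ and /e/, so it spirantizes to the fricative [z]. /p/ is a stop between vowels /e/ and /i/, so it spirantizes to the fricative [f]. /rudiafeupkodepib/ → ruziafeupkozefib.
Rule 2 (stop-cluster e-epenthesis): /p/ and /k/ form a stop–stop cluster, so [e] is inserted between them. /ruziafeupkozefib/ → ruziafeupekozefib.

ruziafeupekozefib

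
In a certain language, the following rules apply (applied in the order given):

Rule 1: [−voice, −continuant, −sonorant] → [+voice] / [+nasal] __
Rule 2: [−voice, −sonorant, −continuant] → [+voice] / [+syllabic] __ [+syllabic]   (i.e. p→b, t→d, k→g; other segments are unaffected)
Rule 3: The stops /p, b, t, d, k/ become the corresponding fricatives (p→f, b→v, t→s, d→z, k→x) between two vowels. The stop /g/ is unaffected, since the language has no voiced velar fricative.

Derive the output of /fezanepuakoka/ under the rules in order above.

fezanevuagoga

Rule 1 (post-nasal voicing): no segment meets the environment; /fezanepuakoka/ is unchanged.
Rule 2 (intervocalic voicing): /p/ is a voiceless stop between vowels /e/ and /u/, so it voices to [b]. /k/ is a voiceless stop between vowels /a/ and /o/, so it voices to [g]. /k/ is a voiceless stop between vowels /o/ and /a/, so it voices to [g]. /fezanepuakoka/ → fezanebuagoga.
Rule 3 (intervocalic spirantization): /b/ is a stop between vowels /e/ and /u/, so it spirantizes to the fricative [v]. /fezanebuagoga/ → fezanevuagoga.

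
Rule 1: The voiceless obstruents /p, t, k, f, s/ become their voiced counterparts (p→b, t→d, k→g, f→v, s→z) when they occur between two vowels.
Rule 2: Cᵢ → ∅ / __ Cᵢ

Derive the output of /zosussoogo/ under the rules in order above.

Rule 1 (intervocalic voicing): /s/ is a voiceless obstruent between vowels /o/ and /u/, so it voices to [z]. /zosussoogo/ → zozussoogo.
Rule 2 (degemination): /ss/ is a geminate; the first /s/ deletes. /zozussoogo/ → zozusoogo.

zozusoogo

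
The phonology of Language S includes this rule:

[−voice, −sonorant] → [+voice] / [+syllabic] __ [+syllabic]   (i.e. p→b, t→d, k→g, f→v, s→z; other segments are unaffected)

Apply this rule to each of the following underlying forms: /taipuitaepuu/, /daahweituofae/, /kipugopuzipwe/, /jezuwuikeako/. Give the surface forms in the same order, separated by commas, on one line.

taibuidaebuu, daahweiduovae, kibugobuzipwe, jezuwuigeago

/taipuitaepuu/: /p/ is a voiceless obstruent between vowels /i/ and /u/, so it voices to [b]. /t/ is a voiceless obstruent between vowels /i/ and /a/, so it voices to [d]. /p/ is a voiceless obstruent between vowels /e/ and /u/, so it voices to [b]. → [taibuidaebuu].
/daahweituofae/: /t/ is a voiceless obstruent between vowels /i/ and /u/, so it voices to [d]. /f/ is a voiceless obstruent between vowels /o/ and /a/, so it voices to [v]. → [daahweiduovae].
/kipugopuzipwe/: /p/ is a voiceless obstruent between vowels /i/ and /u/, so it voices to [b]. /p/ is a voiceless obstruent between vowels /o/ and /u/, so it voices to [b]. → [kibugobuzipwe].
/jezuwuikeako/: /k/ is a voiceless obstruent between vowels /i/ and /e/, so it voices to [g]. /k/ is a voiceless obstruent between vowels /a/ and /o/, so it voices to [g]. → [jezuwuigeago].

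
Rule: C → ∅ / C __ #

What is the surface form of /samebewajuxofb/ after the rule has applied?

samebewajuxof

/b/ is the second consonant of a word-final cluster /fb/, so it deletes.
The other instances of /s/, /m/, /b/, /w/, /j/, /x/, /f/ do not occur in the required environment and remain unchanged.
Surface form: [samebewajuxof].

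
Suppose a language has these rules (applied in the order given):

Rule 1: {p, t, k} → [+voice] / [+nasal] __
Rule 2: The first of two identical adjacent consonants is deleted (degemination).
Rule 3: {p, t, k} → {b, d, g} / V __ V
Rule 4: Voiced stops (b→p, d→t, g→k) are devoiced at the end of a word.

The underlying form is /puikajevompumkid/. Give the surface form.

Rule 1 (post-nasal voicing): /p/ is a voiceless stop immediately after the nasal /m/, so it voices to [b]. /k/ is a voiceless stop immediately after the nasal /m/, so it voices to [g]. /puikajevompumkid/ → puikajevombumgid.
Rule 2 (degemination): no segment meets the environment; /puikajevombumgid/ is unchanged.
Rule 3 (intervocalic voicing): /k/ is a voiceless stop between vowels /i/ and /a/, so it voices to [g]. /puikajevombumgid/ → puigajevombumgid.
Rule 4 (final devoicing): /d/ is a voiced stop in word-final position, so it devoices to [t]. /puigajevombumgid/ → puigajevombumgit.

puigajevombumgit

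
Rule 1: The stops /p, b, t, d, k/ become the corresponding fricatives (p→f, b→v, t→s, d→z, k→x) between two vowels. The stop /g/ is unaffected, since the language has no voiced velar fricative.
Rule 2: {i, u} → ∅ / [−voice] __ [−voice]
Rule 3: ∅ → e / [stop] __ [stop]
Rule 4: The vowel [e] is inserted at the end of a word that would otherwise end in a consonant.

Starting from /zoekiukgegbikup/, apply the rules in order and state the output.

zoexiukegegebixpe

Rule 1 (intervocalic spirantization): /k/ is a stop between vowels /e/ and /i/, so it spirantizes to the fricative [x]. /k/ is a stop between vowels /i/ and /u/, so it spirantizes to the fricative [x]. /zoekiukgegbikup/ → zoexiukgegbixup.
Rule 2 (high vowel syncope): /u/ is a high vowel flanked by voiceless consonants /x/ and /p/, so it deletes. /zoexiukgegbixup/ → zoexiukgegbixp.
Rule 3 (stop-cluster e-epenthesis): /k/ and /g/ form a stop–stop cluster, so [e] is inserted between them. /g/ and /b/ form a stop–stop cluster, so [e] is inserted between them. /zoexiukgegbixp/ → zoexiukegegebixp.
Rule 4 (final e-epenthesis): the form ends in the consonant /p/, so [e] is inserted word-finally. /zoexiukegegebixp/ → zoexiukegegebixpe.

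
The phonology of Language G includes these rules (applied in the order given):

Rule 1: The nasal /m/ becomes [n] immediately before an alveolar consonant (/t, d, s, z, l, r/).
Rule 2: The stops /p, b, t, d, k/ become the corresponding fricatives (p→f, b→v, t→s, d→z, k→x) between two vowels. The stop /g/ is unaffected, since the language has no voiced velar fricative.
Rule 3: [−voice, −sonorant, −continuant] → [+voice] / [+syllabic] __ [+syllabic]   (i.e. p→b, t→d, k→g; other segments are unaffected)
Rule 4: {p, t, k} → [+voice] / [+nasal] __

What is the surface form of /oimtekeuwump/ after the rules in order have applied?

oindexeuwumb

Rule 1 (nasal place assimilation): /m/ precedes the alveolar consonant /t/, so it assimilates in place to [n]. /oimtekeuwump/ → ointekeuwump.
Rule 2 (intervocalic spirantization): /k/ is a stop between vowels /e/ and /e/, so it spirantizes to the fricative [x]. /ointekeuwump/ → ointexeuwump.
Rule 3 (intervocalic voicing): no segment meets the environment; /ointexeuwump/ is unchanged.
Rule 4 (post-nasal voicing): /t/ is a voiceless stop immediately after the nasal /n/, so it voices to [d]. /p/ is a voiceless stop immediately after the nasal /m/, so it voices to [b]. /ointexeuwump/ → oindexeuwumb.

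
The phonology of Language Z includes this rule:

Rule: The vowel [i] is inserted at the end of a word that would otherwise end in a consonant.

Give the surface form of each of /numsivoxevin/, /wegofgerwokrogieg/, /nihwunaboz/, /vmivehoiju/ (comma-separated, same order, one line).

/numsivoxevin/: the form ends in the consonant /n/, so [i] is inserted word-finally. → [numsivoxevini].
/wegofgerwokrogieg/: the form ends in the consonant /g/, so [i] is inserted word-finally. → [wegofgerwokrogiegi].
/nihwunaboz/: the form ends in the consonant /z/, so [i] is inserted word-finally. → [nihwunabozi].
/vmivehoiju/: the rule's environment is not met; surfaces unchanged as [vmivehoiju].

numsivoxevini, wegofgerwokrogiegi, nihwunabozi, vmivehoiju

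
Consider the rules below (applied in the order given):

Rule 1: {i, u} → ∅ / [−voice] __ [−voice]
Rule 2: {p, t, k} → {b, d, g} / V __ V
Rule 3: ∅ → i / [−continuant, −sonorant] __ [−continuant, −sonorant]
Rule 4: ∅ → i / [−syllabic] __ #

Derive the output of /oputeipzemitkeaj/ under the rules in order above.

opiteipzemitikeaji

Rule 1 (high vowel syncope): /u/ is a high vowel flanked by voiceless consonants /p/ and /t/, so it deletes. /oputeipzemitkeaj/ → opteipzemitkeaj.
Rule 2 (intervocalic voicing): no segment meets the environment; /opteipzemitkeaj/ is unchanged.
Rule 3 (stop-cluster i-epenthesis): /p/ and /t/ form a stop–stop cluster, so [i] is inserted between them. /t/ and /k/ form a stop–stop cluster, so [i] is inserted between them. /opteipzemitkeaj/ → opiteipzemitikeaj.
Rule 4 (final i-epenthesis): the form ends in the consonant /j/, so [i] is inserted word-finally. /opiteipzemitikeaj/ → opiteipzemitikeaji.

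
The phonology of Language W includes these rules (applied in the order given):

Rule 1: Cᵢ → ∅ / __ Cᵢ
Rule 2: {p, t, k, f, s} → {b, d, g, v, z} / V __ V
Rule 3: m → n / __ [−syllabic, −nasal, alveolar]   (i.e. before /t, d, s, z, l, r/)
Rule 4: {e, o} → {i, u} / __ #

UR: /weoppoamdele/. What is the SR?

Rule 1 (degemination): /pp/ is a geminate; the first /p/ deletes. /weoppoamdele/ → weopoamdele.
Rule 2 (intervocalic voicing): /p/ is a voiceless obstruent between vowels /o/ and /o/, so it voices to [b]. /weopoamdele/ → weoboamdele.
Rule 3 (nasal place assimilation): /m/ precedes the alveolar consonant /d/, so it assimilates in place to [n]. /weoboamdele/ → weoboandele.
Rule 4 (final vowel raising): /e/ is a mid vowel in word-final position, so it raises to [i]. /weoboandele/ → weoboandeli.

weoboandeli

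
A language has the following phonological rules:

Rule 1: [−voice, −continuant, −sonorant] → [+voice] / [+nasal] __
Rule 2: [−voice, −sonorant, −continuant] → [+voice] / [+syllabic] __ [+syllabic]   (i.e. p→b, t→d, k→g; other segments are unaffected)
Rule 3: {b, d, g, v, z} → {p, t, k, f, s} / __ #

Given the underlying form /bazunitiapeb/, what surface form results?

bazunidiabep

Rule 1 (post-nasal voicing): no segment meets the environment; /bazunitiapeb/ is unchanged.
Rule 2 (intervocalic voicing): /t/ is a voiceless stop between vowels /i/ and /i/, so it voices to [d]. /p/ is a voiceless stop between vowels /a/ and /e/, so it voices to [b]. /bazunitiapeb/ → bazunidiabeb.
Rule 3 (final devoicing): /b/ is a voiced obstruent in word-final position, so it devoices to [p]. /bazunidiabeb/ → bazunidiabep.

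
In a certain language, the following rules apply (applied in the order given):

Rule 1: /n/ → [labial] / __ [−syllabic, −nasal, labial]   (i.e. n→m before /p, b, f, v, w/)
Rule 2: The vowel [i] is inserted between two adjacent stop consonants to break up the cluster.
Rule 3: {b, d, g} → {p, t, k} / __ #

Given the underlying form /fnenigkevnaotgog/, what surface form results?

Rule 1 (nasal place assimilation): no segment meets the environment; /fnenigkevnaotgog/ is unchanged.
Rule 2 (stop-cluster i-epenthesis): /g/ and /k/ form a stop–stop cluster, so [i] is inserted between them. /t/ and /g/ form a stop–stop cluster, so [i] is inserted between them. /fnenigkevnaotgog/ → fnenigikevnaotigog.
Rule 3 (final devoicing): /g/ is a voiced stop in word-final position, so it devoices to [k]. /fnenigikevnaotigog/ → fnenigikevnaotigok.

fnenigikevnaotigok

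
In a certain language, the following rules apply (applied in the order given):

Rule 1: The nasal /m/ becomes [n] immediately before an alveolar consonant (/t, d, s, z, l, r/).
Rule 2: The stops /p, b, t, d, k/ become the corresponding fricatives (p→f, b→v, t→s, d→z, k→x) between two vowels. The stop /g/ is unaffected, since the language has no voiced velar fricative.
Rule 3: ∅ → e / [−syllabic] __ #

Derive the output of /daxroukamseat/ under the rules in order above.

Rule 1 (nasal place assimilation): /m/ precedes the alveolar consonant /s/, so it assimilates in place to [n]. /daxroukamseat/ → daxroukanseat.
Rule 2 (intervocalic spirantization): /k/ is a stop between vowels /u/ and /a/, so it spirantizes to the fricative [x]. /daxroukanseat/ → daxrouxanseat.
Rule 3 (final e-epenthesis): the form ends in the consonant /t/, so [e] is inserted word-finally. /daxrouxanseat/ → daxrouxanseate.

daxrouxanseate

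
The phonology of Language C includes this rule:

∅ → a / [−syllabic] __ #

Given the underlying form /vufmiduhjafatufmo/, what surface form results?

vufmiduhjafatufmo

No segment of /vufmiduhjafatufmo/ meets the structural description of the rule, so the form surfaces unchanged.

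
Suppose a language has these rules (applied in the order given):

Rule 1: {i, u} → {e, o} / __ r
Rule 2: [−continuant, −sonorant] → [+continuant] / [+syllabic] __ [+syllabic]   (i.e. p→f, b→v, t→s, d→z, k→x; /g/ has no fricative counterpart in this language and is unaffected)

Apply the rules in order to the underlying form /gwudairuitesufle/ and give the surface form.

Rule 1 (pre-rhotic lowering): /i/ is a high vowel immediately before /r/, so it lowers to [e]. /gwudairuitesufle/ → gwudaeruitesufle.
Rule 2 (intervocalic spirantization): /d/ is a stop between vowels /u/ and /a/, so it spirantizes to the fricative [z]. /t/ is a stop between vowels /i/ and /e/, so it spirantizes to the fricative [s]. /gwudaeruitesufle/ → gwuzaeruisesufle.

gwuzaeruisesufle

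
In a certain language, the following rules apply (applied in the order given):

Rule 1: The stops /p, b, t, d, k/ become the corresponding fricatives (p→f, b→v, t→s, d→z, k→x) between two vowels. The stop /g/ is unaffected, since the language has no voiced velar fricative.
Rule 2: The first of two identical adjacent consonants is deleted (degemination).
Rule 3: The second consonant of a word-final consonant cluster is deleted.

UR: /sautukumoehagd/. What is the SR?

sausuxumoehag

Rule 1 (intervocalic spirantization): /t/ is a stop between vowels /u/ and /u/, so it spirantizes to the fricative [s]. /k/ is a stop between vowels /u/ and /u/, so it spirantizes to the fricative [x]. /sautukumoehagd/ → sausuxumoehagd.
Rule 2 (degemination): no segment meets the environment; /sausuxumoehagd/ is unchanged.
Rule 3 (final cluster simplification): /d/ is the second consonant of a word-final cluster /gd/, so it deletes. /sausuxumoehagd/ → sausuxumoehag.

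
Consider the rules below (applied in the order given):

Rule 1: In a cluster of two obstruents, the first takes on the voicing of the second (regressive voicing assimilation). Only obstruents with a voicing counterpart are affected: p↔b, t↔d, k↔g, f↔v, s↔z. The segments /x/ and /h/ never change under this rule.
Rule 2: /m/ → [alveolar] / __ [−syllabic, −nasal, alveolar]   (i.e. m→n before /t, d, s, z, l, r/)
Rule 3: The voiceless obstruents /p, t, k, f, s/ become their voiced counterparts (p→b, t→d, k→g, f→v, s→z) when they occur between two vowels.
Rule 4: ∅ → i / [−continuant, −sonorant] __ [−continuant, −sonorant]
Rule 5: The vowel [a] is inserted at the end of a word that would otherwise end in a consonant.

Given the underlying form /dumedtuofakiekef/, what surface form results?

dumetituovagiegefa

Rule 1 (regressive voicing assimilation): /d/ precedes the voiceless obstruent /t/, so it devoices to [t] by assimilation. /dumedtuofakiekef/ → dumettuofakiekef.
Rule 2 (nasal place assimilation): no segment meets the environment; /dumettuofakiekef/ is unchanged.
Rule 3 (intervocalic voicing): /f/ is a voiceless obstruent between vowels /o/ and /a/, so it voices to [v]. /k/ is a voiceless obstruent between vowels /a/ and /i/, so it voices to [g]. /k/ is a voiceless obstruent between vowels /e/ and /e/, so it voices to [g]. /dumettuofakiekef/ → dumettuovagiegef.
Rule 4 (stop-cluster i-epenthesis): /t/ and /t/ form a stop–stop cluster, so [i] is inserted between them. /dumettuovagiegef/ → dumetituovagiegef.
Rule 5 (final a-epenthesis): the form ends in the consonant /f/, so [a] is inserted word-finally. /dumetituovagiegef/ → dumetituovagiegefa.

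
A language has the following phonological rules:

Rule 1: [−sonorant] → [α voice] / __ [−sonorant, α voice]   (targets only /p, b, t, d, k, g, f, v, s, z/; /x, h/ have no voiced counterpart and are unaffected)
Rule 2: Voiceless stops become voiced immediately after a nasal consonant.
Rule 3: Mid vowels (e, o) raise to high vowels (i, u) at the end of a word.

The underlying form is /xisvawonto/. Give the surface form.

Rule 1 (regressive voicing assimilation): /s/ precedes the voiced obstruent /v/, so it voices to [z] by assimilation. /xisvawonto/ → xizvawonto.
Rule 2 (post-nasal voicing): /t/ is a voiceless stop immediately after the nasal /n/, so it voices to [d]. /xizvawonto/ → xizvawondo.
Rule 3 (final vowel raising): /o/ is a mid vowel in word-final position, so it raises to [u]. /xizvawondo/ → xizvawondu.

xizvawondu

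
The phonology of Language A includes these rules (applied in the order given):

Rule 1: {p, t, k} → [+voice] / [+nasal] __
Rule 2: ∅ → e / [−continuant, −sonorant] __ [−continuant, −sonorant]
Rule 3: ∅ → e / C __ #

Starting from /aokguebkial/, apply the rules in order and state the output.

Rule 1 (post-nasal voicing): no segment meets the environment; /aokguebkial/ is unchanged.
Rule 2 (stop-cluster e-epenthesis): /k/ and /g/ form a stop–stop cluster, so [e] is inserted between them. /b/ and /k/ form a stop–stop cluster, so [e] is inserted between them. /aokguebkial/ → aokeguebekial.
Rule 3 (final e-epenthesis): the form ends in the consonant /l/, so [e] is inserted word-finally. /aokeguebekial/ → aokeguebekiale.

aokeguebekiale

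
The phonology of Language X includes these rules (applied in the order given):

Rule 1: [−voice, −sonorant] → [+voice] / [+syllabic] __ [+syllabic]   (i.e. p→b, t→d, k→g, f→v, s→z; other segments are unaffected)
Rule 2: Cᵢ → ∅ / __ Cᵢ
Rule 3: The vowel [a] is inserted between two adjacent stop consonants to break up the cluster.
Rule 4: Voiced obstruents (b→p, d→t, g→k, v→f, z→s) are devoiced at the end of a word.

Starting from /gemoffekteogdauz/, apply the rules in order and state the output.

gemofekateogadaus

Rule 1 (intervocalic voicing): no segment meets the environment; /gemoffekteogdauz/ is unchanged.
Rule 2 (degemination): /ff/ is a geminate; the first /f/ deletes. /gemoffekteogdauz/ → gemofekteogdauz.
Rule 3 (stop-cluster a-epenthesis): /k/ and /t/ form a stop–stop cluster, so [a] is inserted between them. /g/ and /d/ form a stop–stop cluster, so [a] is inserted between them. /gemofekteogdauz/ → gemofekateogadauz.
Rule 4 (final devoicing): /z/ is a voiced obstruent in word-final position, so it devoices to [s]. /gemofekateogadauz/ → gemofekateogadaus.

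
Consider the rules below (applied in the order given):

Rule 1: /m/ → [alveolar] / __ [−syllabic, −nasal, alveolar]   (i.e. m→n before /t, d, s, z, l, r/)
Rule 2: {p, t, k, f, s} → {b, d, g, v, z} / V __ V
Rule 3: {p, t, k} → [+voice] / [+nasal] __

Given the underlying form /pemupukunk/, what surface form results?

Rule 1 (nasal place assimilation): no segment meets the environment; /pemupukunk/ is unchanged.
Rule 2 (intervocalic voicing): /p/ is a voiceless obstruent between vowels /u/ and /u/, so it voices to [b]. /k/ is a voiceless obstruent between vowels /u/ and /u/, so it voices to [g]. /pemupukunk/ → pemubugunk.
Rule 3 (post-nasal voicing): /k/ is a voiceless stop immediately after the nasal /n/, so it voices to [g]. /pemubugunk/ → pemubugung.

pemubugung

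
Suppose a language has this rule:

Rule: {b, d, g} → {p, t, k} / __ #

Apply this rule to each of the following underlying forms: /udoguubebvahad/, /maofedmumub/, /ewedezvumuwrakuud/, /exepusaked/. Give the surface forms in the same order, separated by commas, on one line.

/udoguubebvahad/: /d/ is a voiced stop in word-final position, so it devoices to [t]. → [udoguubebvahat].
/maofedmumub/: /b/ is a voiced stop in word-final position, so it devoices to [p]. → [maofedmumup].
/ewedezvumuwrakuud/: /d/ is a voiced stop in word-final position, so it devoices to [t]. → [ewedezvumuwrakuut].
/exepusaked/: /d/ is a voiced stop in word-final position, so it devoices to [t]. → [exepusaket].

udoguubebvahat, maofedmumup, ewedezvumuwrakuut, exepusaket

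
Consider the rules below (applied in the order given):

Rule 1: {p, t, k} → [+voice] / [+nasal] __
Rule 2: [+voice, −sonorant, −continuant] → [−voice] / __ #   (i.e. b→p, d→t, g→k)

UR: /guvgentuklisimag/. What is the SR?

Rule 1 (post-nasal voicing): /t/ is a voiceless stop immediately after the nasal /n/, so it voices to [d]. /guvgentuklisimag/ → guvgenduklisimag.
Rule 2 (final devoicing): /g/ is a voiced stop in word-final position, so it devoices to [k]. /guvgenduklisimag/ → guvgenduklisimak.

guvgenduklisimak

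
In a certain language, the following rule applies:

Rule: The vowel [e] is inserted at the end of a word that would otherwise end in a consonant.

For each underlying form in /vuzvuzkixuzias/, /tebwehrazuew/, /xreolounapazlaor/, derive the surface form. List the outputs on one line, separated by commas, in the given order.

/vuzvuzkixuzias/: the form ends in the consonant /s/, so [e] is inserted word-finally. → [vuzvuzkixuziase].
/tebwehrazuew/: the form ends in the consonant /w/, so [e] is inserted word-finally. → [tebwehrazuewe].
/xreolounapazlaor/: the form ends in the consonant /r/, so [e] is inserted word-finally. → [xreolounapazlaore].

vuzvuzkixuziase, tebwehrazuewe, xreolounapazlaore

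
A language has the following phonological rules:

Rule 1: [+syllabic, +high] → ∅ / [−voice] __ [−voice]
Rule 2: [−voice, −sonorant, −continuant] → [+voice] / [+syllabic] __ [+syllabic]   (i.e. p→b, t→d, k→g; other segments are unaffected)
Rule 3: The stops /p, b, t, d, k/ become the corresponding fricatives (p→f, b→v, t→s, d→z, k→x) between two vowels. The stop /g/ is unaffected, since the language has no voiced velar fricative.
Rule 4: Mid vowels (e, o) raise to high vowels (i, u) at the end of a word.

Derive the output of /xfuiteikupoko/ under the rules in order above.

Rule 1 (high vowel syncope): /u/ is a high vowel flanked by voiceless consonants /k/ and /p/, so it deletes. /xfuiteikupoko/ → xfuiteikpoko.
Rule 2 (intervocalic voicing): /t/ is a voiceless stop between vowels /i/ and /e/, so it voices to [d]. /k/ is a voiceless stop between vowels /o/ and /o/, so it voices to [g]. /xfuiteikpoko/ → xfuideikpogo.
Rule 3 (intervocalic spirantization): /d/ is a stop between vowels /i/ and /e/, so it spirantizes to the fricative [z]. /xfuideikpogo/ → xfuizeikpogo.
Rule 4 (final vowel raising): /o/ is a mid vowel in word-final position, so it raises to [u]. /xfuizeikpogo/ → xfuizeikpogu.

xfuizeikpogu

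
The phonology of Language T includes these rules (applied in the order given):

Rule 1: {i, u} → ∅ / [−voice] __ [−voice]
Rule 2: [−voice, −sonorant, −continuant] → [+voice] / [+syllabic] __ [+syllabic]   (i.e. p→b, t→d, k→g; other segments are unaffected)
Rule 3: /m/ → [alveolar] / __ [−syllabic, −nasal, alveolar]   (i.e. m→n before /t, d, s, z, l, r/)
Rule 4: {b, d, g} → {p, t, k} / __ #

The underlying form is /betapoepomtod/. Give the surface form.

Rule 1 (high vowel syncope): no segment meets the environment; /betapoepomtod/ is unchanged.
Rule 2 (intervocalic voicing): /t/ is a voiceless stop between vowels /e/ and /a/, so it voices to [d]. /p/ is a voiceless stop between vowels /a/ and /o/, so it voices to [b]. /p/ is a voiceless stop between vowels /e/ and /o/, so it voices to [b]. /betapoepomtod/ → bedaboebomtod.
Rule 3 (nasal place assimilation): /m/ precedes the alveolar consonant /t/, so it assimilates in place to [n]. /bedaboebomtod/ → bedaboebontod.
Rule 4 (final devoicing): /d/ is a voiced stop in word-final position, so it devoices to [t]. /bedaboebontod/ → bedaboebontot.

bedaboebontot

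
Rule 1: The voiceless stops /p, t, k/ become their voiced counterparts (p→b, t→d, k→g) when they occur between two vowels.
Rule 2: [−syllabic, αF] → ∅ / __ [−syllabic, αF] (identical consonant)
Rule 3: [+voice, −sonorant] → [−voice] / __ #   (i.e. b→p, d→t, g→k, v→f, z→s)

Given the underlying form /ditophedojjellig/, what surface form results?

didophedojelik

Rule 1 (intervocalic voicing): /t/ is a voiceless stop between vowels /i/ and /o/, so it voices to [d]. /ditophedojjellig/ → didophedojjellig.
Rule 2 (degemination): /jj/ is a geminate; the first /j/ deletes. /ll/ is a geminate; the first /l/ deletes. /didophedojjellig/ → didophedojelig.
Rule 3 (final devoicing): /g/ is a voiced obstruent in word-final position, so it devoices to [k]. /didophedojelig/ → didophedojelik.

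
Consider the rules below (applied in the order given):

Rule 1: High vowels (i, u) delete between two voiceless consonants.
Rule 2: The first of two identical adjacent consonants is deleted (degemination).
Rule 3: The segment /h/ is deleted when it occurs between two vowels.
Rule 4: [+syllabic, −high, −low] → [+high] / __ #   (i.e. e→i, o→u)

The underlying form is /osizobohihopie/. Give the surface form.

Rule 1 (high vowel syncope): /i/ is a high vowel flanked by voiceless consonants /h/ and /h/, so it deletes. /osizobohihopie/ → osizobohhopie.
Rule 2 (degemination): /hh/ is a geminate; the first /h/ deletes. /osizobohhopie/ → osizobohopie.
Rule 3 (intervocalic h-deletion): /h/ occurs between vowels /o/ and /o/, so it deletes. /osizobohopie/ → osizoboopie.
Rule 4 (final vowel raising): /e/ is a mid vowel in word-final position, so it raises to [i]. /osizoboopie/ → osizoboopii.

osizoboopii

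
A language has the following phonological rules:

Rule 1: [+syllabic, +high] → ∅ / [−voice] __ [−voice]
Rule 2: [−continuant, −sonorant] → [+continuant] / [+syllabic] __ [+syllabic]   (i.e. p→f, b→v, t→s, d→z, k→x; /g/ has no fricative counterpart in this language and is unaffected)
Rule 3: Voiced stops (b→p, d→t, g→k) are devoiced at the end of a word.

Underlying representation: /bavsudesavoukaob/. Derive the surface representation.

Rule 1 (high vowel syncope): no segment meets the environment; /bavsudesavoukaob/ is unchanged.
Rule 2 (intervocalic spirantization): /d/ is a stop between vowels /u/ and /e/, so it spirantizes to the fricative [z]. /k/ is a stop between vowels /u/ and /a/, so it spirantizes to the fricative [x]. /bavsudesavoukaob/ → bavsuzesavouxaob.
Rule 3 (final devoicing): /b/ is a voiced stop in word-final position, so it devoices to [p]. /bavsuzesavouxaob/ → bavsuzesavouxaop.

bavsuzesavouxaop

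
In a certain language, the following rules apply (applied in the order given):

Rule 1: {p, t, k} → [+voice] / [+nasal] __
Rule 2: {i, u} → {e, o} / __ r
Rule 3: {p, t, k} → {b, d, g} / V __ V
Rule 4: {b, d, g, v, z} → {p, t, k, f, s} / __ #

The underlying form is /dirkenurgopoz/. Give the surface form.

derkenorgobos

Rule 1 (post-nasal voicing): no segment meets the environment; /dirkenurgopoz/ is unchanged.
Rule 2 (pre-rhotic lowering): /i/ is a high vowel immediately before /r/, so it lowers to [e]. /u/ is a high vowel immediately before /r/, so it lowers to [o]. /dirkenurgopoz/ → derkenorgopoz.
Rule 3 (intervocalic voicing): /p/ is a voiceless stop between vowels /o/ and /o/, so it voices to [b]. /derkenorgopoz/ → derkenorgoboz.
Rule 4 (final devoicing): /z/ is a voiced obstruent in word-final position, so it devoices to [s]. /derkenorgoboz/ → derkenorgobos.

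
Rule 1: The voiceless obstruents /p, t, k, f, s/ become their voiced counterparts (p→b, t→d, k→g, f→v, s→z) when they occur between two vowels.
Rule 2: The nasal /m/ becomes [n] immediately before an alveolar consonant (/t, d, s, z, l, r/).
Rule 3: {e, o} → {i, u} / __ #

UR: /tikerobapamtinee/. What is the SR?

tigerobabantinei

Rule 1 (intervocalic voicing): /k/ is a voiceless obstruent between vowels /i/ and /e/, so it voices to [g]. /p/ is a voiceless obstruent between vowels /a/ and /a/, so it voices to [b]. /tikerobapamtinee/ → tigerobabamtinee.
Rule 2 (nasal place assimilation): /m/ precedes the alveolar consonant /t/, so it assimilates in place to [n]. /tigerobabamtinee/ → tigerobabantinee.
Rule 3 (final vowel raising): /e/ is a mid vowel in word-final position, so it raises to [i]. /tigerobabantinee/ → tigerobabantinei.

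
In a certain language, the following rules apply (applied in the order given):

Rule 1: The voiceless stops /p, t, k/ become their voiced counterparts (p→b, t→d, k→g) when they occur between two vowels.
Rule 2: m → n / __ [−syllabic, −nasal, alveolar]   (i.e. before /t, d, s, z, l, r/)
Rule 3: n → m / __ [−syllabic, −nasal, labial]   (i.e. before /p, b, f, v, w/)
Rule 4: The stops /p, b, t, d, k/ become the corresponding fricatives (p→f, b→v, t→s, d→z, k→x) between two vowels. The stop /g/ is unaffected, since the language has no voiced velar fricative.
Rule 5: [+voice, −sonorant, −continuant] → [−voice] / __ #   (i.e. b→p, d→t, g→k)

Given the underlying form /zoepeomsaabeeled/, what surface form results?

Rule 1 (intervocalic voicing): /p/ is a voiceless stop between vowels /e/ and /e/, so it voices to [b]. /zoepeomsaabeeled/ → zoebeomsaabeeled.
Rule 2 (nasal place assimilation): /m/ precedes the alveolar consonant /s/, so it assimilates in place to [n]. /zoebeomsaabeeled/ → zoebeonsaabeeled.
Rule 3 (nasal place assimilation): no segment meets the environment; /zoebeonsaabeeled/ is unchanged.
Rule 4 (intervocalic spirantization): /b/ is a stop between vowels /e/ and /e/, so it spirantizes to the fricative [v]. /b/ is a stop between vowels /a/ and /e/, so it spirantizes to the fricative [v]. /zoebeonsaabeeled/ → zoeveonsaaveeled.
Rule 5 (final devoicing): /d/ is a voiced stop in word-final position, so it devoices to [t]. /zoeveonsaaveeled/ → zoeveonsaaveelet.

zoeveonsaaveelet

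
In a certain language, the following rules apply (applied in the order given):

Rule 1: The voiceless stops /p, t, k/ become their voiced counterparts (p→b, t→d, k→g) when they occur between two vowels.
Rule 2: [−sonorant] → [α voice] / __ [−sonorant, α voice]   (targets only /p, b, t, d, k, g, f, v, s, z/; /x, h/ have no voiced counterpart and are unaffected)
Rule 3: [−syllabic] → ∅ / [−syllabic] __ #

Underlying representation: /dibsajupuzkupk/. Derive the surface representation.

Rule 1 (intervocalic voicing): /p/ is a voiceless stop between vowels /u/ and /u/, so it voices to [b]. /dibsajupuzkupk/ → dibsajubuzkupk.
Rule 2 (regressive voicing assimilation): /b/ precedes the voiceless obstruent /s/, so it devoices to [p] by assimilation. /z/ precedes the voiceless obstruent /k/, so it devoices to [s] by assimilation. /dibsajubuzkupk/ → dipsajubuskupk.
Rule 3 (final cluster simplification): /k/ is the second consonant of a word-final cluster /pk/, so it deletes. /dipsajubuskupk/ → dipsajubuskup.

dipsajubuskup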